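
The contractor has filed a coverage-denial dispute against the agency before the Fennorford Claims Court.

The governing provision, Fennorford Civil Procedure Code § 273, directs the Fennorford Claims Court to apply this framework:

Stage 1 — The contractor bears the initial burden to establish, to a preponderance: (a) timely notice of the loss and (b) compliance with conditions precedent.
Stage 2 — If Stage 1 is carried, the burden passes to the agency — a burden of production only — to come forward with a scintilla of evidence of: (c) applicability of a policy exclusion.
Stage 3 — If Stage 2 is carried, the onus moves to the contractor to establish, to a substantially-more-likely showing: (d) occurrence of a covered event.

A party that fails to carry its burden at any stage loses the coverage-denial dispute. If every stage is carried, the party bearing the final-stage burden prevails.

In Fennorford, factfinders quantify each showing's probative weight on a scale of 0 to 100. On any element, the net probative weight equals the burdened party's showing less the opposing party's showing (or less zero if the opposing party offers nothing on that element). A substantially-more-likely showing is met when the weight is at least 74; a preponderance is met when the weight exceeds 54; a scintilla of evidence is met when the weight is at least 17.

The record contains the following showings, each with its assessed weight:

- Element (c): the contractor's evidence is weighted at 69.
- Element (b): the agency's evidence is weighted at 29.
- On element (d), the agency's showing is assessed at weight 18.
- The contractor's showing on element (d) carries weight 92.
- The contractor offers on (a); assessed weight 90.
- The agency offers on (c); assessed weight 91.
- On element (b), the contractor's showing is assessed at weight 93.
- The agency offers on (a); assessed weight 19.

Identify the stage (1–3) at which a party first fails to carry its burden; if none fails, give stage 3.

Stage 1 (contractor, a preponderance, weight exceeds 54): (a) net 90−19=71 > 54 — meets; (b) net 93−29=64 > 54 — meets.
  Stage 1 carried; the burden shifts to the agency.
Stage 2 (agency, a scintilla of evidence, weight is at least 17): (c) net 91−69=22 ≥ 17 — meets.
  Stage 2 carried; the burden shifts to the contractor.
Stage 3 (contractor, a substantially-more-likely showing, weight is at least 74): (d) net 92−18=74 ≥ 74 — meets.
  Stage 3 carried; the final stage is satisfied.
Every stage carried; the contractor prevails.

stage 3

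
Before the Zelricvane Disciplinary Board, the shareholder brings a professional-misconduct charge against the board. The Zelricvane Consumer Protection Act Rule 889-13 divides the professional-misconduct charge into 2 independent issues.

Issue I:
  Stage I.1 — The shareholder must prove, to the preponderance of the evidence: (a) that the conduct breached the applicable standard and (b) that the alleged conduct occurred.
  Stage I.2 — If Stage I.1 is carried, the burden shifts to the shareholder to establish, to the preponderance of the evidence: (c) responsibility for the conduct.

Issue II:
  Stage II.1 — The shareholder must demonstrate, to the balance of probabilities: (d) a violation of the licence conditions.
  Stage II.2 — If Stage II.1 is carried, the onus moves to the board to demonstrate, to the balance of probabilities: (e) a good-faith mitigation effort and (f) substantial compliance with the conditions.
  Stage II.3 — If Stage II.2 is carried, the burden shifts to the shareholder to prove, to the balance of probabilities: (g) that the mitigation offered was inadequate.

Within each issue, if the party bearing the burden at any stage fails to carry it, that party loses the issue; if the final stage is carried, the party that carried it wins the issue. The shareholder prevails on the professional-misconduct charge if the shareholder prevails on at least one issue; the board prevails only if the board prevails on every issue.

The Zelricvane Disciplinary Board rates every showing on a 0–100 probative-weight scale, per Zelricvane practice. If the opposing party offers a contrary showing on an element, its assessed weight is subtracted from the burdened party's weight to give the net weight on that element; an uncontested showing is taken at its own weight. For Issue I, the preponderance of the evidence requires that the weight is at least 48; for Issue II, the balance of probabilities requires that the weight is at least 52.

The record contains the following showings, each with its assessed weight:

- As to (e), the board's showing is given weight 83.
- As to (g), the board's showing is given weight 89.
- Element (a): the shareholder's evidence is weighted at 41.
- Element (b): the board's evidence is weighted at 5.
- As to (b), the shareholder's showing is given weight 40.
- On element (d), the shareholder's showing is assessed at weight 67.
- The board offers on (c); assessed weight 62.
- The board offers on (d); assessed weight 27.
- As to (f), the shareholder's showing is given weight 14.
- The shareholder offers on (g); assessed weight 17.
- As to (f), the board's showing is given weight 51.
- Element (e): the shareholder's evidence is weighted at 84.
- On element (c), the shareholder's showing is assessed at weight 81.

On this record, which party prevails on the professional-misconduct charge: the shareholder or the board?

— Issue I —
Stage I.1 (shareholder, the preponderance of the evidence, weight is at least 48): (a) 41 < 48 — fails; (b) net 40−5=35 < 48 — fails.
  The shareholder does not carry Stage I.1.
So the board prevails on this issue.
— Issue II —
Stage II.1 (shareholder, the balance of probabilities, weight is at least 52): (d) net 67−27=40 < 52 — fails.
  The shareholder does not carry Stage II.1.
So the board prevails on this issue.
Per-issue: Issue I → board; Issue II → board. The shareholder must prevail on at least one issue; overall, the board prevails.

board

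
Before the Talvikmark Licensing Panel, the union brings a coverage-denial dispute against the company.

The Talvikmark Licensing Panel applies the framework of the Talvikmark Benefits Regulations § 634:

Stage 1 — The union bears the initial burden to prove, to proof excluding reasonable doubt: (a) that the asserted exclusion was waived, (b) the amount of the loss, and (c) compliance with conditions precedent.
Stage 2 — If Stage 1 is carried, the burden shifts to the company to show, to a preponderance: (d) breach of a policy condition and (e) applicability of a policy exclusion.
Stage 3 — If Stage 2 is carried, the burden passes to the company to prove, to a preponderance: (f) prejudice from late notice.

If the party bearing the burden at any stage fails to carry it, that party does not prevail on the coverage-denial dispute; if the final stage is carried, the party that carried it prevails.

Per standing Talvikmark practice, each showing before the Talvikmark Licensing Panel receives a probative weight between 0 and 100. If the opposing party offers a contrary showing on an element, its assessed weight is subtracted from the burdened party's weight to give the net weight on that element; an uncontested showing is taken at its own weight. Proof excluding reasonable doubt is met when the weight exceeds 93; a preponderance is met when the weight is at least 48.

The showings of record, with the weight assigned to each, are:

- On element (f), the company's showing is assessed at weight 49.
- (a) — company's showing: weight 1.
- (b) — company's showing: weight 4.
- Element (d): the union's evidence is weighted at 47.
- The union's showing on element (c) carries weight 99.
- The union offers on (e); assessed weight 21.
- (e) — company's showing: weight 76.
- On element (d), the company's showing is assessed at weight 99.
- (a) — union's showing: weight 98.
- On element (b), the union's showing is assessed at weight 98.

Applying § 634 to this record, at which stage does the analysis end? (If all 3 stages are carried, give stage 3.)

stage 3

At Stage 1 the union must meet proof excluding reasonable doubt (weight exceeds 93): on (a) the weight is 98 less the opposing 1 gives net 97, which does exceed 93, so (a) meets the standard; on (b) the weight is 98 less the opposing 4 gives net 94, which does exceed 93, so (b) meets the standard; on (c) the weight is 99, > 93, so (c) meets the standard.
  All elements met. The burden passes to the company.
At Stage 2 the company must meet a preponderance (weight is at least 48): on (d) the weight is 99 less the opposing 47 gives net 52, ≥ 48, so (d) meets the standard; on (e) the weight is 76 less the opposing 21 gives net 55, which does reach 48, so (e) meets the standard.
  Stage 2 carried; the burden remains with the company.
At Stage 3 the company must meet a preponderance (weight is at least 48): on (f) the weight is 49, ≥ 48, so (f) meets the standard.
  Stage 3 carried; the final stage is satisfied.
Every stage carried; the company prevails.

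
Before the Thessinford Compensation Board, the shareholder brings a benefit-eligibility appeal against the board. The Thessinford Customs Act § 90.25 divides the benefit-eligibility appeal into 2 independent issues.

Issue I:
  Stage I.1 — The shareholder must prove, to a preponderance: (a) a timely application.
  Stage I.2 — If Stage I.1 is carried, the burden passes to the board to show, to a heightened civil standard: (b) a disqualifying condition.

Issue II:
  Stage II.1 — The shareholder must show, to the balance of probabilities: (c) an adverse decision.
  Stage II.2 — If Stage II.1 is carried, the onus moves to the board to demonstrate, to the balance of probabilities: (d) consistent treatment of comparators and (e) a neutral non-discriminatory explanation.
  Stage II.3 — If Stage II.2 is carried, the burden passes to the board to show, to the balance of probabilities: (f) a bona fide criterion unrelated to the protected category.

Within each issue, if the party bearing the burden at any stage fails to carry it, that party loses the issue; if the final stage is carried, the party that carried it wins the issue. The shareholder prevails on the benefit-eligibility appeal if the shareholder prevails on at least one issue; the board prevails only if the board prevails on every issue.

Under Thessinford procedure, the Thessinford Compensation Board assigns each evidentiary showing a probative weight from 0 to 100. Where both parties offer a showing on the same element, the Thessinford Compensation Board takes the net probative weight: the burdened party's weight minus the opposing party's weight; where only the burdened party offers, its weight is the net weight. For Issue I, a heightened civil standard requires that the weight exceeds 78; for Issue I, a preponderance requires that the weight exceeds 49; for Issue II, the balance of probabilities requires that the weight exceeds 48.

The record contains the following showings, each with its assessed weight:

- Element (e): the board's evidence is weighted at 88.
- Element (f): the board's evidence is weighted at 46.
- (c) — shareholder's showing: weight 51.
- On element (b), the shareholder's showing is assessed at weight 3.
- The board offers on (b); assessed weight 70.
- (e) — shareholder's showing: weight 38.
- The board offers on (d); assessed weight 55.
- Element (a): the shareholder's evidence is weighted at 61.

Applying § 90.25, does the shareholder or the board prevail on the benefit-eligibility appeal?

— Issue I —
Stage I.1 (shareholder, a preponderance, weight exceeds 49): (a) 61 > 49 — meets.
  The shareholder carries Stage I.1; the board now bears the burden.
Stage I.2 (board, a heightened civil standard, weight exceeds 78): (b) net 70−3=67 ≤ 78 — fails.
  Stage I.2 not carried; the board fails its burden.
So the shareholder prevails on this issue.
— Issue II —
Stage II.1 — burden on shareholder; standard: the balance of probabilities (weight exceeds 48).
    (c): 51 > 48 [met]
  Stage II.1 is satisfied; the onus moves to the board.
Stage II.2 — burden on board; standard: the balance of probabilities (weight exceeds 48).
    (d): 55 > 48 [met]
    (e): 88 − 38 = 50 > 48 [met]
  Stage II.2 carried; the burden remains with the board.
Stage II.3 — burden on board; standard: the balance of probabilities (weight exceeds 48).
    (f): 46 ≤ 48 [not met]
  Not every element is met, so the board fails to carry Stage II.3.
The analysis ends at Stage II.3; the shareholder prevails on this issue.
Per-issue: Issue I → shareholder; Issue II → shareholder. The shareholder must prevail on at least one issue; overall, the shareholder prevails.

shareholder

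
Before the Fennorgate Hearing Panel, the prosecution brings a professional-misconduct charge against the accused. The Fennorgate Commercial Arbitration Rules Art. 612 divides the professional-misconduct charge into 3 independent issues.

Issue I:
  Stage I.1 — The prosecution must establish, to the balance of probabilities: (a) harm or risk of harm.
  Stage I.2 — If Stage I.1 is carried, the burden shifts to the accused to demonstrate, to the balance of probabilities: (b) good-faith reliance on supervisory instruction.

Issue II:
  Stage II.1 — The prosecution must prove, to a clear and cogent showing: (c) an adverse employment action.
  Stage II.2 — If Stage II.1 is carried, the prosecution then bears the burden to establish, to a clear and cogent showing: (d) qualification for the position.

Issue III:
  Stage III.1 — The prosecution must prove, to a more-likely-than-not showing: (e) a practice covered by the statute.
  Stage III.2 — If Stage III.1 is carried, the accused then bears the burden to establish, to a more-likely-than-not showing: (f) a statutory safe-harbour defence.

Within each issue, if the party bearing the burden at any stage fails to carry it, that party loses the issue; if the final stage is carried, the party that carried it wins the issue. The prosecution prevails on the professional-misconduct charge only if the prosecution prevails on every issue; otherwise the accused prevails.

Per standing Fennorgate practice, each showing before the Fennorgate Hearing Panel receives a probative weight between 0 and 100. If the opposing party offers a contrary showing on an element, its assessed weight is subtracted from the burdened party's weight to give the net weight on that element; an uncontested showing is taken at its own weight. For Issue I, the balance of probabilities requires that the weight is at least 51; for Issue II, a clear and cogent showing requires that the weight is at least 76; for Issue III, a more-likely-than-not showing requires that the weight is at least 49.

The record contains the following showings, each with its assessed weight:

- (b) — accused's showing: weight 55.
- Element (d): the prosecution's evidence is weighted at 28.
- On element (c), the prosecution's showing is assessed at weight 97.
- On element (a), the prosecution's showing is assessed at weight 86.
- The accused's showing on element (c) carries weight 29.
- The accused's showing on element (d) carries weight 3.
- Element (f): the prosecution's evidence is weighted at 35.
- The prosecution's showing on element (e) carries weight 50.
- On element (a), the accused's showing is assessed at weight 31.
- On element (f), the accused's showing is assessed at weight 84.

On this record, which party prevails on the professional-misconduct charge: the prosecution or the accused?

— Issue I —
Stage I.1 — burden on prosecution; standard: the balance of probabilities (weight is at least 51).
    (a): 86 − 31 = 55 ≥ 51 [met]
  All elements met. The burden passes to the accused.
Stage I.2 — burden on accused; standard: the balance of probabilities (weight is at least 51).
    (b): 55 ≥ 51 [met]
  Stage I.2 carried; the final stage is satisfied.
With every stage satisfied, the accused prevails on this issue.
— Issue II —
Stage II.1 — burden on prosecution; standard: a clear and cogent showing (weight is at least 76).
    (c): 97 − 29 = 68 < 76 [not met]
  The prosecution does not carry Stage II.1.
The accused prevails on this issue.
— Issue III —
Stage III.1 — burden on prosecution; standard: a more-likely-than-not showing (weight is at least 49).
    (e): 50 ≥ 49 [met]
  Stage III.1 is satisfied; the onus moves to the accused.
Stage III.2 — burden on accused; standard: a more-likely-than-not showing (weight is at least 49).
    (f): 84 − 35 = 49 ≥ 49 [met]
  All elements met at the final stage.
All stages carried — the accused prevails on this issue.
Per-issue: Issue I → accused; Issue II → accused; Issue III → accused. The prosecution must prevail on every issue; overall, the accused prevails.

accused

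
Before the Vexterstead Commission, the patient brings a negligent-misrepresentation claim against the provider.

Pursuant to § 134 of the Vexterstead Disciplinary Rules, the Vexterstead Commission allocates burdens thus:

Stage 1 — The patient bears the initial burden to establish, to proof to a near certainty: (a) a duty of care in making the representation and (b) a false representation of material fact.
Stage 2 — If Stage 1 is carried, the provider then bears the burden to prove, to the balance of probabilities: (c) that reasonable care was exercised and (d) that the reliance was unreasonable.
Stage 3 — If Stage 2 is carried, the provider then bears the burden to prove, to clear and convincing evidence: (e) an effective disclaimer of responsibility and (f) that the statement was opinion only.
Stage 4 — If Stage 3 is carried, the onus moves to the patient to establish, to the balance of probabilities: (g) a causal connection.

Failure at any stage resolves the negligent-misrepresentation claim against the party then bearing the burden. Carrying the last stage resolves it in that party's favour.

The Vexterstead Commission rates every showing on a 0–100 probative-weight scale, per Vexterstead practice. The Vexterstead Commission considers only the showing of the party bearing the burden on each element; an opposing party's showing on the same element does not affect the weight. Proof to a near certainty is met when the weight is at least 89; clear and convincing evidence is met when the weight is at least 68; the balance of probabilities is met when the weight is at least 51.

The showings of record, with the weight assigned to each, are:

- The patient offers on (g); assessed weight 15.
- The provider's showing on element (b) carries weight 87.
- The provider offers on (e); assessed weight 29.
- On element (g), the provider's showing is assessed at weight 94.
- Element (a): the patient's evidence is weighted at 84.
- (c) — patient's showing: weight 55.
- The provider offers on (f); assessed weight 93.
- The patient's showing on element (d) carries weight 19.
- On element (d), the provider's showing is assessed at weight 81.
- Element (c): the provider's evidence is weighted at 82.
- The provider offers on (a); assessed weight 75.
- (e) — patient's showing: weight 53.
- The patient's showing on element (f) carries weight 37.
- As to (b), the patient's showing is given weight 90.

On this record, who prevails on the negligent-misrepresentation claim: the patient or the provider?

provider

Stage 1 — burden on patient; standard: proof to a near certainty (weight is at least 89).
    (a): 84 (provider's 75 disregarded) < 89 [not met]
    (b): 90 (provider's 87 disregarded) ≥ 89 [met]
  Not every element is met, so the patient fails to carry Stage 1.
So the provider prevails.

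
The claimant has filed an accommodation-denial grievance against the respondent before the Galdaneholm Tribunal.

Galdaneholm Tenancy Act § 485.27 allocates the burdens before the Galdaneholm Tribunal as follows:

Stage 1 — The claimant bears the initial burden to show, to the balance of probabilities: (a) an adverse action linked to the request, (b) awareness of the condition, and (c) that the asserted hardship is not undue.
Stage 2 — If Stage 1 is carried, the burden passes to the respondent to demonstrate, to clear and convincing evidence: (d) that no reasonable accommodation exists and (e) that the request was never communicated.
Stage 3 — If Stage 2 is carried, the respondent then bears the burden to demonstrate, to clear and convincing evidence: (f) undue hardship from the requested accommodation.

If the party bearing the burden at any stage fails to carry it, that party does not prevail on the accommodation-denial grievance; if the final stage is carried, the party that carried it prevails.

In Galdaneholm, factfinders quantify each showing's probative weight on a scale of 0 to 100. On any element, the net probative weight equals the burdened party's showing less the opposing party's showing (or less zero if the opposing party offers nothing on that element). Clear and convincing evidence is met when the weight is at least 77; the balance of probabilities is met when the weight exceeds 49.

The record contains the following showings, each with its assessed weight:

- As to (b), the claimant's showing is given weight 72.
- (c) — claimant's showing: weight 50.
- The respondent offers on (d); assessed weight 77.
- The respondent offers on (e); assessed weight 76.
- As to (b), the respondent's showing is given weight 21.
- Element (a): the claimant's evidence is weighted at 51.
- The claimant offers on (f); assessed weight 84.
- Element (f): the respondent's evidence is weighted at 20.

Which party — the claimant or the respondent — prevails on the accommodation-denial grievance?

claimant

At Stage 1 the claimant must meet the balance of probabilities (weight exceeds 49): on (a) the weight is 51, which does exceed 49, so (a) meets the standard; on (b) the weight is 72 less the opposing 21 gives net 51, which does exceed 49, so (b) meets the standard; on (c) the weight is 50, which does exceed 49, so (c) meets the standard.
  Stage 1 is satisfied; the onus moves to the respondent.
At Stage 2 the respondent must meet clear and convincing evidence (weight is at least 77): on (d) the weight is 77, ≥ 77, so (d) meets the standard; on (e) the weight is 76, which does not reach 77, so (e) does not meet the standard.
  The respondent does not carry Stage 2.
The analysis ends at Stage 2; the claimant prevails.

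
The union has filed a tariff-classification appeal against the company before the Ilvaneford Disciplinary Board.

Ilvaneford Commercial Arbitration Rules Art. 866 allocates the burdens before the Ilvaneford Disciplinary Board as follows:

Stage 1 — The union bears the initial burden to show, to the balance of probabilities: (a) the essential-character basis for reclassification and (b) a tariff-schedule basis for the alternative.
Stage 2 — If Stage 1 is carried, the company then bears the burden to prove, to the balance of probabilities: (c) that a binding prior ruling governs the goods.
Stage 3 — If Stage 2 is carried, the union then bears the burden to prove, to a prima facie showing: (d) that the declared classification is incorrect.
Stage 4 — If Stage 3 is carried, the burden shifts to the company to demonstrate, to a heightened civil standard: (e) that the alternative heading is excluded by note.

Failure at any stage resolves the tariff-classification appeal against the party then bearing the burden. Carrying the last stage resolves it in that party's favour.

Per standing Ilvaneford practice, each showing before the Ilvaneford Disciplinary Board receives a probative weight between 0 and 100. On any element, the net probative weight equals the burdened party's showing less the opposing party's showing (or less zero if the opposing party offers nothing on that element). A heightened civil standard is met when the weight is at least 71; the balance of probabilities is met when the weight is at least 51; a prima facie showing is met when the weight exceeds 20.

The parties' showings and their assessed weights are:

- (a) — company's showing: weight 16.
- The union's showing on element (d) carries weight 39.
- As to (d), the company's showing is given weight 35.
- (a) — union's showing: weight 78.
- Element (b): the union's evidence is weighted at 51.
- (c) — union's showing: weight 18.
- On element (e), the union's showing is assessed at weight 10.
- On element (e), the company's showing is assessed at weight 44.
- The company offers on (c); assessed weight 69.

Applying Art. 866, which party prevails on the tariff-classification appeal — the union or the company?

company

Stage 1 — burden on union; standard: the balance of probabilities (weight is at least 51).
    (a): 78 − 16 = 62 ≥ 51 [met]
    (b): 51 ≥ 51 [met]
  All elements met. The burden passes to the company.
Stage 2 — burden on company; standard: the balance of probabilities (weight is at least 51).
    (c): 69 − 18 = 51 ≥ 51 [met]
  Stage 2 is satisfied; the onus moves to the union.
Stage 3 — burden on union; standard: a prima facie showing (weight exceeds 20).
    (d): 39 − 35 = 4 ≤ 20 [not met]
  The union does not carry Stage 3.
The company prevails.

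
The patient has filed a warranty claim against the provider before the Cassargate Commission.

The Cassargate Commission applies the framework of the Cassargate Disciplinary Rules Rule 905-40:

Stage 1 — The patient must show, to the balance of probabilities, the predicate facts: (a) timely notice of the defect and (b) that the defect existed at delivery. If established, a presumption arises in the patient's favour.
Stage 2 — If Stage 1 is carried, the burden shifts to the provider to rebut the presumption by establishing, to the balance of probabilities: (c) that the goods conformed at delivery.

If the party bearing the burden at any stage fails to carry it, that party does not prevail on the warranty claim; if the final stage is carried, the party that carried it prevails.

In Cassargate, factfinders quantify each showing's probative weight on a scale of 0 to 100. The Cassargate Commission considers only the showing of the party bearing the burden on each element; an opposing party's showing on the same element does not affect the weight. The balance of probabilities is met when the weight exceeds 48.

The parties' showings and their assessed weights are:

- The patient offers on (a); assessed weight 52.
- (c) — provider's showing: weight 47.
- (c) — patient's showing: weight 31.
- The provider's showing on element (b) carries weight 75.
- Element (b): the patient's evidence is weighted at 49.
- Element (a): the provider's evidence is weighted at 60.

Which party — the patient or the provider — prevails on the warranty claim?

At Stage 1 the patient must meet the balance of probabilities (weight exceeds 48): on (a) the weight is 52 (the provider's 60 is given no effect), > 48, so (a) meets the standard; on (b) the weight is 49 (the provider's 75 is given no effect), > 48, so (b) meets the standard.
  The patient carries Stage 1; the provider now bears the burden.
At Stage 2 the provider must meet the balance of probabilities (weight exceeds 48): on (c) the weight is 47 (the patient's 31 is given no effect), ≤ 48, so (c) does not meet the standard.
  Not every element is met, so the provider fails to carry Stage 2.
The patient prevails.

patient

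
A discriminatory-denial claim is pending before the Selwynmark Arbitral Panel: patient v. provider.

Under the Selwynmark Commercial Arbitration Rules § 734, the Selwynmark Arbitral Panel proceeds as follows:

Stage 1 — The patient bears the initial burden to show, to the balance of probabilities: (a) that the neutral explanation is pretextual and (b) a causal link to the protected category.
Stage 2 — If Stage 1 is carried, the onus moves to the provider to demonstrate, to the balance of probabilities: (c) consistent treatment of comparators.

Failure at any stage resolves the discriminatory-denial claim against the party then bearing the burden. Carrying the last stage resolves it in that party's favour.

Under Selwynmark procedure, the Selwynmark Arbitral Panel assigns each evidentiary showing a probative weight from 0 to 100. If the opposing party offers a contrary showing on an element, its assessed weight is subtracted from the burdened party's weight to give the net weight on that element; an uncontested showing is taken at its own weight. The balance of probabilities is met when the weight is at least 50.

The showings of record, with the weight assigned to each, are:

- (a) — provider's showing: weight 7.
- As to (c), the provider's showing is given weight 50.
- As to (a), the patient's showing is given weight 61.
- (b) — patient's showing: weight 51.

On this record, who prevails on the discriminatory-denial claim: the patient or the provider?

Stage 1 (patient, the balance of probabilities, weight is at least 50): (a) net 61−7=54 ≥ 50 — meets; (b) 51 ≥ 50 — meets.
  All elements met. The burden passes to the provider.
Stage 2 (provider, the balance of probabilities, weight is at least 50): (c) 50 ≥ 50 — meets.
  All elements met at the final stage.
All stages carried — the provider prevails.

provider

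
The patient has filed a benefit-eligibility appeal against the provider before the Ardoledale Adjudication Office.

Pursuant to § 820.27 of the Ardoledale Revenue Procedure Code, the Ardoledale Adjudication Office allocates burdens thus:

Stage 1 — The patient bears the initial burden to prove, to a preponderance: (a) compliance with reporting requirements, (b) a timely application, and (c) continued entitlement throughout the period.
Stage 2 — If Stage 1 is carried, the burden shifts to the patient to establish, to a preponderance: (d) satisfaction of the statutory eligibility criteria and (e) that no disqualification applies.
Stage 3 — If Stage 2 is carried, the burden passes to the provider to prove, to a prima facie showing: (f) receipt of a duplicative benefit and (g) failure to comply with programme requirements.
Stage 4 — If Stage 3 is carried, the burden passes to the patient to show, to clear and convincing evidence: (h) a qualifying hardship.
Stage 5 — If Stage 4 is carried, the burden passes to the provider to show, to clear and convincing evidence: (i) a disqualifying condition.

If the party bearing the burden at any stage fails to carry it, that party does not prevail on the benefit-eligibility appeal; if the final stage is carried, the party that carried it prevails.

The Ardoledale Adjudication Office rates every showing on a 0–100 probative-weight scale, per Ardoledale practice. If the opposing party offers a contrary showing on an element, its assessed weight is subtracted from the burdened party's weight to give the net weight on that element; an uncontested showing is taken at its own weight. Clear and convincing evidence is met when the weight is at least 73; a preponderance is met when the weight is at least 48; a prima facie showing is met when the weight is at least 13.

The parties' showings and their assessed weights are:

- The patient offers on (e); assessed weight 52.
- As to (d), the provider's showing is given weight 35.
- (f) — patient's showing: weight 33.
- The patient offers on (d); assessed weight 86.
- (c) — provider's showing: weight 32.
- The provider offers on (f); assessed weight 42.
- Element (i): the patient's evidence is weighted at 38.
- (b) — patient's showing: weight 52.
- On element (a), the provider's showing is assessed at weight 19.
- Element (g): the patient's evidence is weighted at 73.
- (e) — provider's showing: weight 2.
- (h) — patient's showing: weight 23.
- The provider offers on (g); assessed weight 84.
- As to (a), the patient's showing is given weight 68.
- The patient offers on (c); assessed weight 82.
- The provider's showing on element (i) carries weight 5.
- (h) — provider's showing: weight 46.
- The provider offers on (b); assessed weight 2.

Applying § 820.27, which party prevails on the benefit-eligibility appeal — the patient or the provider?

Stage 1 — burden on patient; standard: a preponderance (weight is at least 48).
    (a): 68 − 19 = 49 ≥ 48 [met]
    (b): 52 − 2 = 50 ≥ 48 [met]
    (c): 82 − 32 = 50 ≥ 48 [met]
  All elements met. The patient retains the burden for Stage 2.
Stage 2 — burden on patient; standard: a preponderance (weight is at least 48).
    (d): 86 − 35 = 51 ≥ 48 [met]
    (e): 52 − 2 = 50 ≥ 48 [met]
  All elements met. The burden passes to the provider.
Stage 3 — burden on provider; standard: a prima facie showing (weight is at least 13).
    (f): 42 − 33 = 9 < 13 [not met]
    (g): 84 − 73 = 11 < 13 [not met]
  Stage 3 not carried; the provider fails its burden.
So the patient prevails.

patient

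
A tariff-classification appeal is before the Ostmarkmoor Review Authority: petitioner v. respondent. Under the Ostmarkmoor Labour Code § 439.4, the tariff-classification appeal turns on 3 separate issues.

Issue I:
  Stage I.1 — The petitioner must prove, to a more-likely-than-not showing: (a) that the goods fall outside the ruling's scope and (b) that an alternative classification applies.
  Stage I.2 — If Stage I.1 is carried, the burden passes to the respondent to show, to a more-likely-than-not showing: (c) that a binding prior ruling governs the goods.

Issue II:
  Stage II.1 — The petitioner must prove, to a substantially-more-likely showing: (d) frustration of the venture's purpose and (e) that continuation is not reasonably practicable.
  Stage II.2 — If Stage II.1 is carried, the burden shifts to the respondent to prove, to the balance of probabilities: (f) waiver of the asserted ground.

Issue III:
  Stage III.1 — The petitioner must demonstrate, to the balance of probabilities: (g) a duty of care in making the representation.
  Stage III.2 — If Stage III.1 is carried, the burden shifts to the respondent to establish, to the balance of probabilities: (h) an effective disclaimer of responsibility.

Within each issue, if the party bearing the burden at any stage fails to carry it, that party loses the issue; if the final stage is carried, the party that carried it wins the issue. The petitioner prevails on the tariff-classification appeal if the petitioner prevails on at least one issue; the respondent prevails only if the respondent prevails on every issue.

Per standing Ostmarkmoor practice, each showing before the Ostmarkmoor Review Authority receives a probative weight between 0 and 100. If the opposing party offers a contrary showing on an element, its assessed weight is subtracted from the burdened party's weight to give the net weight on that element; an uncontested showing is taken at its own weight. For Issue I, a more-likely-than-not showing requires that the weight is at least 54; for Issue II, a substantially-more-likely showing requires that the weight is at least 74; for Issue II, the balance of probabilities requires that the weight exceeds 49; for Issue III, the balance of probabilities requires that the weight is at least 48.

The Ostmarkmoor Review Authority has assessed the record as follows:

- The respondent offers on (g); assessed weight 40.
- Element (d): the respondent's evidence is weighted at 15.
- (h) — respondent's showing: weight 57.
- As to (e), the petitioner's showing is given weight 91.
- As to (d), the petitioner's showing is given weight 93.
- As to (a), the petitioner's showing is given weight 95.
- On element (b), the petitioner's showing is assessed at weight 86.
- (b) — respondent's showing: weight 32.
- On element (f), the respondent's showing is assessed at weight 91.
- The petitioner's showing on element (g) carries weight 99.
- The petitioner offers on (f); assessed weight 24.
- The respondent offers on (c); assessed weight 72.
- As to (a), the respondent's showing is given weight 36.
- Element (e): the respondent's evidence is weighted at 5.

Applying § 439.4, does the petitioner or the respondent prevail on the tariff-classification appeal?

respondent

— Issue I —
Stage I.1 — burden on petitioner; standard: a more-likely-than-not showing (weight is at least 54).
    (a): 95 − 36 = 59 ≥ 54 [met]
    (b): 86 − 32 = 54 ≥ 54 [met]
  Stage I.1 carried; the burden shifts to the respondent.
Stage I.2 — burden on respondent; standard: a more-likely-than-not showing (weight is at least 54).
    (c): 72 ≥ 54 [met]
  All elements met at the final stage.
With every stage satisfied, the respondent prevails on this issue.
— Issue II —
Stage II.1 (petitioner, a substantially-more-likely showing, weight is at least 74): (d) net 93−15=78 ≥ 74 — meets; (e) net 91−5=86 ≥ 74 — meets.
  All elements met. The burden passes to the respondent.
Stage II.2 (respondent, the balance of probabilities, weight exceeds 49): (f) net 91−24=67 > 49 — meets.
  The respondent carries the last stage.
Every stage carried; the respondent prevails on this issue.
— Issue III —
Stage III.1 — burden on petitioner; standard: the balance of probabilities (weight is at least 48).
    (g): 99 − 40 = 59 ≥ 48 [met]
  Stage III.1 carried; the burden shifts to the respondent.
Stage III.2 — burden on respondent; standard: the balance of probabilities (weight is at least 48).
    (h): 57 ≥ 48 [met]
  The respondent carries the last stage.
With every stage satisfied, the respondent prevails on this issue.
Per-issue: Issue I → respondent; Issue II → respondent; Issue III → respondent. The petitioner must prevail on at least one issue; overall, the respondent prevails.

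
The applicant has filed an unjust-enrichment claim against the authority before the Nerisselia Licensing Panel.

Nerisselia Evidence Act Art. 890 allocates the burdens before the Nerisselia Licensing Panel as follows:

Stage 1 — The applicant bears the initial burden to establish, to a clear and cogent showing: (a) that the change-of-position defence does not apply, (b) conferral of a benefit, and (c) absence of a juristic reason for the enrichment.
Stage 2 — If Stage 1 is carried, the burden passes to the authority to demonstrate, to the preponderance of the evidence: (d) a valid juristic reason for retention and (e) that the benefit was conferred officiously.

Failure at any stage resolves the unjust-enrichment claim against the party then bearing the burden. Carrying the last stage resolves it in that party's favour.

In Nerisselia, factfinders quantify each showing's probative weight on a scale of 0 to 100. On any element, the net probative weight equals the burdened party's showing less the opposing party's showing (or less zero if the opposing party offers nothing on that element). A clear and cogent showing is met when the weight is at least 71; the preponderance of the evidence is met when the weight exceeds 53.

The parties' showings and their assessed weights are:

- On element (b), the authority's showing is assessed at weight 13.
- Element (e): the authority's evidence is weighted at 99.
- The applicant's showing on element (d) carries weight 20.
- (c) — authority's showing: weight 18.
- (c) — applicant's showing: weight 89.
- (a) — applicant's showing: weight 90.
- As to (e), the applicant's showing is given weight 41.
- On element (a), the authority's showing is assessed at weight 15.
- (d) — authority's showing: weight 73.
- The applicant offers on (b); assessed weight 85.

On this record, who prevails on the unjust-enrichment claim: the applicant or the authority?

At Stage 1 the applicant must meet a clear and cogent showing (weight is at least 71): on (a) the weight is 90 less the opposing 15 gives net 75, which does reach 71, so (a) meets the standard; on (b) the weight is 85 less the opposing 13 gives net 72, which does reach 71, so (b) meets the standard; on (c) the weight is 89 less the opposing 18 gives net 71, ≥ 71, so (c) meets the standard.
  All elements met. The burden passes to the authority.
At Stage 2 the authority must meet the preponderance of the evidence (weight exceeds 53): on (d) the weight is 73 less the opposing 20 gives net 53, ≤ 53, so (d) does not meet the standard; on (e) the weight is 99 less the opposing 41 gives net 58, > 53, so (e) meets the standard.
  Not every element is met, so the authority fails to carry Stage 2.
The applicant prevails.

applicant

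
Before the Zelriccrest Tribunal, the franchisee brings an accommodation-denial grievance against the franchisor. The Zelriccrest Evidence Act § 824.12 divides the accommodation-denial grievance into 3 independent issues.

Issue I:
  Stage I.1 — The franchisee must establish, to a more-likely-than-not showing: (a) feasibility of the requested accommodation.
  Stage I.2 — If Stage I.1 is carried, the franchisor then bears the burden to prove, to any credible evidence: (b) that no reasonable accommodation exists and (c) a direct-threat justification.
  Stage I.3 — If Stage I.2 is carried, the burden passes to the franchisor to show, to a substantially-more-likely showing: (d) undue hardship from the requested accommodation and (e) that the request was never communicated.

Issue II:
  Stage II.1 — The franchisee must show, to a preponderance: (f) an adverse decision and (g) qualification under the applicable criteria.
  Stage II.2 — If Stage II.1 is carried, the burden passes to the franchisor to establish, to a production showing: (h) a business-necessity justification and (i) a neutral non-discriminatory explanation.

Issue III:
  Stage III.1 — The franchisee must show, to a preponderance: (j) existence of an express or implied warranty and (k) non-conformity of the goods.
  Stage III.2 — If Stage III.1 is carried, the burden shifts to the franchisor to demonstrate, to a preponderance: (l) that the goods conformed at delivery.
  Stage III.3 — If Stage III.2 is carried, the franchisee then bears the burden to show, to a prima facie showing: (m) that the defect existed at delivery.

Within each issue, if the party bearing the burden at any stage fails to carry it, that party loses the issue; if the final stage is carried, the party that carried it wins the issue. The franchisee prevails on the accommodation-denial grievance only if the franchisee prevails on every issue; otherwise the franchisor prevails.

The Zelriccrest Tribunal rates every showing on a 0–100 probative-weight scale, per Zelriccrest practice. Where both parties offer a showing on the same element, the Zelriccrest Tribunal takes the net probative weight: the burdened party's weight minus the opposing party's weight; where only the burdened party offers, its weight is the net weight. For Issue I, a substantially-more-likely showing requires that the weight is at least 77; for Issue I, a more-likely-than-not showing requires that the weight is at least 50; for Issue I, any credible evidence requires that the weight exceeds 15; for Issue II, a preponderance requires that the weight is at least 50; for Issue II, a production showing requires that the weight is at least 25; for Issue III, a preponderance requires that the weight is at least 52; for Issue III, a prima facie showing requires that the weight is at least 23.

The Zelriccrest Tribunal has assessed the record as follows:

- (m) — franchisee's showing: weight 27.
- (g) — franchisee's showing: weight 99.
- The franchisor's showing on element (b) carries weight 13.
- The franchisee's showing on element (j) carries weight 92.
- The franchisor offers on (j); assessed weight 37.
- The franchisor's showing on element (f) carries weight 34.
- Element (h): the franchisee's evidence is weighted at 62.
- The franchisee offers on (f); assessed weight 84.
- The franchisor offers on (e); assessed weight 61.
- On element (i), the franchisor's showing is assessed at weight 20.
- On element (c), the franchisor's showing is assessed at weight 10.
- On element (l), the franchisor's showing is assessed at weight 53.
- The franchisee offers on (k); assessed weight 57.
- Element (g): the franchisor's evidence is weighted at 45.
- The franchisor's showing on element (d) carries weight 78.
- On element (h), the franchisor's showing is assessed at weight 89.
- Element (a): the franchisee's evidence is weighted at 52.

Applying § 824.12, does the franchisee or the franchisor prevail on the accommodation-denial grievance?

franchisee

— Issue I —
At Stage I.1 the franchisee must meet a more-likely-than-not showing (weight is at least 50): on (a) the weight is 52, ≥ 50, so (a) meets the standard.
  All elements met. The burden passes to the franchisor.
At Stage I.2 the franchisor must meet any credible evidence (weight exceeds 15): on (b) the weight is 13, ≤ 15, so (b) does not meet the standard; on (c) the weight is 10, which does not exceed 15, so (c) does not meet the standard.
  The franchisor does not carry Stage I.2.
The franchisee prevails on this issue.
— Issue II —
Stage II.1 (franchisee, a preponderance, weight is at least 50): (f) net 84−34=50 ≥ 50 — meets; (g) net 99−45=54 ≥ 50 — meets.
  Stage II.1 is satisfied; the onus moves to the franchisor.
Stage II.2 (franchisor, a production showing, weight is at least 25): (h) net 89−62=27 ≥ 25 — meets; (i) 20 < 25 — fails.
  Stage II.2 not carried; the franchisor fails its burden.
The franchisee prevails on this issue.
— Issue III —
Stage III.1 (franchisee, a preponderance, weight is at least 52): (j) net 92−37=55 ≥ 52 — meets; (k) 57 ≥ 52 — meets.
  The franchisee carries Stage III.1; the franchisor now bears the burden.
Stage III.2 (franchisor, a preponderance, weight is at least 52): (l) 53 ≥ 52 — meets.
  Stage III.2 carried; the burden shifts to the franchisee.
Stage III.3 (franchisee, a prima facie showing, weight is at least 23): (m) 27 ≥ 23 — meets.
  Stage III.3 carried; the final stage is satisfied.
With every stage satisfied, the franchisee prevails on this issue.
Per-issue: Issue I → franchisee; Issue II → franchisee; Issue III → franchisee. The franchisee must prevail on every issue; overall, the franchisee prevails.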